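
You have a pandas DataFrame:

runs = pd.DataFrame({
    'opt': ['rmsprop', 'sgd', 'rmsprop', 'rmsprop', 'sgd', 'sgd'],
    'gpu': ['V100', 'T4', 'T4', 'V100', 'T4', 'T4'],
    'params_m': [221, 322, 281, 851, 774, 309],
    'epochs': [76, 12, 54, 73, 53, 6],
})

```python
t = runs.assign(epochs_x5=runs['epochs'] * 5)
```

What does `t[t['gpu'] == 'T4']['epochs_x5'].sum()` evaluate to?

625

add column epochs_x5 = runs['epochs'] * 5:
       opt   gpu  params_m  epochs  epochs_x5
0  rmsprop  V100       221      76        380
1      sgd    T4       322      12         60
2  rmsprop    T4       281      54        270
3  rmsprop  V100       851      73        365
4      sgd    T4       774      53        265
5      sgd    T4       309       6         30
filter rows where gpu == 'T4':
       opt gpu  params_m  epochs  epochs_x5
1      sgd  T4       322      12         60
2  rmsprop  T4       281      54        270
4      sgd  T4       774      53        265
5      sgd  T4       309       6         30
So sum() = 625.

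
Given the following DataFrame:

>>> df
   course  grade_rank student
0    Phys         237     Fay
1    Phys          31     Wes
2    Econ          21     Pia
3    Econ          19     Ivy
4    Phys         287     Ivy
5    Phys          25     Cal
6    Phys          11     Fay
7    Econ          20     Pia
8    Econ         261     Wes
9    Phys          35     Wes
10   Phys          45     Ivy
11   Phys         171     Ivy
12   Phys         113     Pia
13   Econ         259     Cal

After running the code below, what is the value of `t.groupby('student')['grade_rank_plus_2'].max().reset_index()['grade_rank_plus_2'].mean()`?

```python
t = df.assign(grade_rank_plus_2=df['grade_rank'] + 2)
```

add column grade_rank_plus_2 = df['grade_rank'] + 2:
   course  grade_rank student  grade_rank_plus_2
0    Phys         237     Fay                239
1    Phys          31     Wes                 33
2    Econ          21     Pia                 23
3    Econ          19     Ivy                 21
4    Phys         287     Ivy                289
5    Phys          25     Cal                 27
6    Phys          11     Fay                 13
7    Econ          20     Pia                 22
8    Econ         261     Wes                263
9    Phys          35     Wes                 37
10   Phys          45     Ivy                 47
11   Phys         171     Ivy                173
12   Phys         113     Pia                115
13   Econ         259     Cal                261
group by student, max of grade_rank_plus_2:
student
Cal    261
Fay    239
Ivy    289
Pia    115
Wes    263
Name: grade_rank_plus_2, dtype: int64
reset_index():
  student  grade_rank_plus_2
0     Cal                261
1     Fay                239
2     Ivy                289
3     Pia                115
4     Wes                263
So mean() = 233.4.

233.4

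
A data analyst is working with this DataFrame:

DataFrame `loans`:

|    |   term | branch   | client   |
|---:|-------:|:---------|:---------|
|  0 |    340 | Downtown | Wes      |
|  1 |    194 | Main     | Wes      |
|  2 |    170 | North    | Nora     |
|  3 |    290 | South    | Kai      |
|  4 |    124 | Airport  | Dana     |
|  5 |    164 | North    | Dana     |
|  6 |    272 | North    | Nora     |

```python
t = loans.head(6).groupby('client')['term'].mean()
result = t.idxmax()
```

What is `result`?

take first 6 rows:
   term    branch client
0   340  Downtown    Wes
1   194      Main    Wes
2   170     North   Nora
3   290     South    Kai
4   124   Airport   Dana
5   164     North   Dana
group by client, mean of term:
client
Dana    144.0
Kai     290.0
Nora    170.0
Wes     267.0
Name: term, dtype: float64

Kai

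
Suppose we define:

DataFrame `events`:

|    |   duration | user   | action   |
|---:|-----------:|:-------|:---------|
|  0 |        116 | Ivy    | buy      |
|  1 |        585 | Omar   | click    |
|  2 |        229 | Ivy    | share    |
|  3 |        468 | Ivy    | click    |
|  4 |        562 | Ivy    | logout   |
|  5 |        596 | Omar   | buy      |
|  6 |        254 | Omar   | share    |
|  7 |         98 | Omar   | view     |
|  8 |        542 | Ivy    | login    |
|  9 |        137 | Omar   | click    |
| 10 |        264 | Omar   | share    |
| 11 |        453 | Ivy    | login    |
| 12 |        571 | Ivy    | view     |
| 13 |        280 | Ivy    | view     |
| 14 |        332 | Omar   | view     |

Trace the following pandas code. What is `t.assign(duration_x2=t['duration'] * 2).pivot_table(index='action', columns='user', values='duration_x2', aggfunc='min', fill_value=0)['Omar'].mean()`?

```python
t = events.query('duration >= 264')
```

592.333333333

filter rows where duration >= 264:
    duration  user  action
1        585  Omar   click
3        468   Ivy   click
4        562   Ivy  logout
5        596  Omar     buy
8        542   Ivy   login
10       264  Omar   share
11       453   Ivy   login
12       571   Ivy    view
13       280   Ivy    view
14       332  Omar    view
add column duration_x2 = t['duration'] * 2:
    duration  user  action  duration_x2
1        585  Omar   click         1170
3        468   Ivy   click          936
4        562   Ivy  logout         1124
5        596  Omar     buy         1192
8        542   Ivy   login         1084
10       264  Omar   share          528
11       453   Ivy   login          906
12       571   Ivy    view         1142
13       280   Ivy    view          560
14       332  Omar    view          664
pivot: rows=action, cols=user, min(duration_x2):
user     Ivy  Omar
action            
buy        0  1192
click    936  1170
login    906     0
logout  1124     0
share      0   528
view     560   664
Hence 592.333333333.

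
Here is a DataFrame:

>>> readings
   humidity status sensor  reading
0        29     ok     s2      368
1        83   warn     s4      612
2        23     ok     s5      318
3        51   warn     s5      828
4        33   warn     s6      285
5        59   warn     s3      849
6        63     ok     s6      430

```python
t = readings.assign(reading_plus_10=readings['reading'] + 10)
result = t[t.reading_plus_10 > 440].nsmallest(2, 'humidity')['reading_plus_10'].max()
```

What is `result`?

add column reading_plus_10 = readings['reading'] + 10:
   humidity status sensor  reading  reading_plus_10
0        29     ok     s2      368              378
1        83   warn     s4      612              622
2        23     ok     s5      318              328
3        51   warn     s5      828              838
4        33   warn     s6      285              295
5        59   warn     s3      849              859
6        63     ok     s6      430              440
filter rows where reading_plus_10 > 440:
   humidity status sensor  reading  reading_plus_10
1        83   warn     s4      612              622
3        51   warn     s5      828              838
5        59   warn     s3      849              859
take 2 rows with smallest humidity:
   humidity status sensor  reading  reading_plus_10
3        51   warn     s5      828              838
5        59   warn     s3      849              859

859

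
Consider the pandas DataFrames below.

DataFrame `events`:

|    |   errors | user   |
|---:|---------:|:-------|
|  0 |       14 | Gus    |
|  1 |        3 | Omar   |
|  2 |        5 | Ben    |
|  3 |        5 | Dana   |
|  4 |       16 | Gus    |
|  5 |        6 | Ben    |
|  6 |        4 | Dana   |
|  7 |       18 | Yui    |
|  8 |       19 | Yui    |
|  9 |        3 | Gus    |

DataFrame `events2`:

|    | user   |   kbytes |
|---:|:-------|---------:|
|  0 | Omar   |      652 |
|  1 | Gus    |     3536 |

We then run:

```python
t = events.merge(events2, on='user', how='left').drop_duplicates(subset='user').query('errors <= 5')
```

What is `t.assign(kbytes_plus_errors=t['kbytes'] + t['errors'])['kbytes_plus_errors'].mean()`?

merge on 'user' (how='left') → 10 rows:
   errors  user  kbytes
0      14   Gus  3536.0
1       3  Omar   652.0
2       5   Ben     NaN
3       5  Dana     NaN
4      16   Gus  3536.0
5       6   Ben     NaN
6       4  Dana     NaN
7      18   Yui     NaN
8      19   Yui     NaN
9       3   Gus  3536.0
drop duplicate user (keep=first):
   errors  user  kbytes
0      14   Gus  3536.0
1       3  Omar   652.0
2       5   Ben     NaN
3       5  Dana     NaN
7      18   Yui     NaN
filter rows where errors <= 5:
   errors  user  kbytes
1       3  Omar   652.0
2       5   Ben     NaN
3       5  Dana     NaN
add column kbytes_plus_errors = t['kbytes'] + t['errors']:
   errors  user  kbytes  kbytes_plus_errors
1       3  Omar   652.0               655.0
2       5   Ben     NaN                 NaN
3       5  Dana     NaN                 NaN
mean of column 'kbytes_plus_errors' → 655.0

655.0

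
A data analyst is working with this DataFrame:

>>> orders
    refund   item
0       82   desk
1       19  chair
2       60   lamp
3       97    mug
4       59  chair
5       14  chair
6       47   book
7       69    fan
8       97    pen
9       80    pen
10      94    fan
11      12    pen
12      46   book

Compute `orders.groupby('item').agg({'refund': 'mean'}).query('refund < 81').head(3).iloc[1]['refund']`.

30.6666666667

group by item, mean of refund:
          refund
item            
book   46.500000
chair  30.666667
desk   82.000000
fan    81.500000
lamp   60.000000
mug    97.000000
pen    63.000000
filter rows where refund < 81:
          refund
item            
book   46.500000
chair  30.666667
lamp   60.000000
pen    63.000000
take first 3 rows:
          refund
item            
book   46.500000
chair  30.666667
lamp   60.000000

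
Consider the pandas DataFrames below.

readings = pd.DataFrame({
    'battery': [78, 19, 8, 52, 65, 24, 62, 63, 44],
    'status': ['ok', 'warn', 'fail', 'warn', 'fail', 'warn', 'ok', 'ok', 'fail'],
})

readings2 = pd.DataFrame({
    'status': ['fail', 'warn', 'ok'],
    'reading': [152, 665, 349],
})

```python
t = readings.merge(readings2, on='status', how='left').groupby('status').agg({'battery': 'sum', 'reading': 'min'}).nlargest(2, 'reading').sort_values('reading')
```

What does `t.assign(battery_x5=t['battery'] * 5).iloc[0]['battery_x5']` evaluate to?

1015

merge on 'status' (how='left') → 9 rows:
   battery status  reading
0       78     ok      349
1       19   warn      665
2        8   fail      152
3       52   warn      665
4       65   fail      152
5       24   warn      665
6       62     ok      349
7       63     ok      349
8       44   fail      152
group by status: sum(battery), min(reading):
        battery  reading
status                  
fail        117      152
ok          203      349
warn         95      665
take 2 rows with largest reading:
        battery  reading
status                  
warn         95      665
ok          203      349
sort by reading:
        battery  reading
status                  
ok          203      349
warn         95      665
add column battery_x5 = t['battery'] * 5:
        battery  reading  battery_x5
status                              
ok          203      349        1015
warn         95      665         475
Hence 1015.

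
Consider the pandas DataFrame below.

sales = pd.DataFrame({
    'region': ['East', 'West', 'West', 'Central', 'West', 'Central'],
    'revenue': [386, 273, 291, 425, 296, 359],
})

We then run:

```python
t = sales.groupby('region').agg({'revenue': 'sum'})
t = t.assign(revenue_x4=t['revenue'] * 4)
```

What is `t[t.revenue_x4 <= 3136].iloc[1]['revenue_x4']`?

group by region, sum of revenue:
         revenue
region          
Central      784
East         386
West         860
add column revenue_x4 = t['revenue'] * 4:
         revenue  revenue_x4
region                      
Central      784        3136
East         386        1544
West         860        3440
filter rows where revenue_x4 <= 3136:
         revenue  revenue_x4
region                      
Central      784        3136
East         386        1544
Hence 1544.

1544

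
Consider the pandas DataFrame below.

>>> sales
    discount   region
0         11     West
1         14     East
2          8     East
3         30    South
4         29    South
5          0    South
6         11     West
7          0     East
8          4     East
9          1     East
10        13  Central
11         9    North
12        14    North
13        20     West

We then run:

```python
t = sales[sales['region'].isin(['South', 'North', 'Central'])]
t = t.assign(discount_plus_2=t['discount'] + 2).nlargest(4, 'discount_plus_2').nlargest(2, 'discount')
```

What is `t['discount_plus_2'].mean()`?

filter rows where region in ['South', 'North', 'Central']:
    discount   region
3         30    South
4         29    South
5          0    South
10        13  Central
11         9    North
12        14    North
add column discount_plus_2 = t['discount'] + 2:
    discount   region  discount_plus_2
3         30    South               32
4         29    South               31
5          0    South                2
10        13  Central               15
11         9    North               11
12        14    North               16
take 4 rows with largest discount_plus_2:
    discount   region  discount_plus_2
3         30    South               32
4         29    South               31
12        14    North               16
10        13  Central               15
take 2 rows with largest discount:
   discount region  discount_plus_2
3        30  South               32
4        29  South               31
Taking the mean of column 'discount_plus_2' gives 31.5.

31.5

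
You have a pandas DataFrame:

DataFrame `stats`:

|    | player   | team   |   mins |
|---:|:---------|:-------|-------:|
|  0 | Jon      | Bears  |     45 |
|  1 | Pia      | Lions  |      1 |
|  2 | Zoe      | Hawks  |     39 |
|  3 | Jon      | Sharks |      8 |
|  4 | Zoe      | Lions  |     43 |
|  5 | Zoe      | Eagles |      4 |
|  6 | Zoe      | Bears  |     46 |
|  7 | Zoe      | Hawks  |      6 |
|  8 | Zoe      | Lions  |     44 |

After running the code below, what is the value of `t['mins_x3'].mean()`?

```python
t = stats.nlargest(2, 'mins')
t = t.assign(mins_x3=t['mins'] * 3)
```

take 2 rows with largest mins:
  player   team  mins
6    Zoe  Bears    46
0    Jon  Bears    45
add column mins_x3 = t['mins'] * 3:
  player   team  mins  mins_x3
6    Zoe  Bears    46      138
0    Jon  Bears    45      135
So mean() = 136.5.

136.5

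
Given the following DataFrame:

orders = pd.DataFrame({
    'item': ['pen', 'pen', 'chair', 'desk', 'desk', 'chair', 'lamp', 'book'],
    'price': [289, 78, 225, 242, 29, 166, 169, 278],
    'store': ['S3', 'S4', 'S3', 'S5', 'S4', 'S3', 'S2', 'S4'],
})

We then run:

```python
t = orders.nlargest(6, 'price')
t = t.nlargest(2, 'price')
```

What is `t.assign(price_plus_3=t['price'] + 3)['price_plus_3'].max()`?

292

take 6 rows with largest price:
    item  price store
0    pen    289    S3
7   book    278    S4
3   desk    242    S5
2  chair    225    S3
6   lamp    169    S2
5  chair    166    S3
take 2 rows with largest price:
   item  price store
0   pen    289    S3
7  book    278    S4
add column price_plus_3 = t['price'] + 3:
   item  price store  price_plus_3
0   pen    289    S3           292
7  book    278    S4           281
Finally, max of column 'price_plus_3' = 292.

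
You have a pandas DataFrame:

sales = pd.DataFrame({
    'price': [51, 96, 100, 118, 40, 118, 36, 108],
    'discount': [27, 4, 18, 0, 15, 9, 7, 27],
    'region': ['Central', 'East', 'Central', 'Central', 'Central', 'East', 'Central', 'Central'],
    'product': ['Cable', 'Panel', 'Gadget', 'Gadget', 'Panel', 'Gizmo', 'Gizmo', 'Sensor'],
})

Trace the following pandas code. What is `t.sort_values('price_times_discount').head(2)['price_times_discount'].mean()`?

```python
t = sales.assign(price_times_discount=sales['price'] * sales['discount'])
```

126.0

add column price_times_discount = sales['price'] * sales['discount']:
   price  discount   region product  price_times_discount
0     51        27  Central   Cable                  1377
1     96         4     East   Panel                   384
2    100        18  Central  Gadget                  1800
3    118         0  Central  Gadget                     0
4     40        15  Central   Panel                   600
5    118         9     East   Gizmo                  1062
6     36         7  Central   Gizmo                   252
7    108        27  Central  Sensor                  2916
sort by price_times_discount:
   price  discount   region product  price_times_discount
3    118         0  Central  Gadget                     0
6     36         7  Central   Gizmo                   252
1     96         4     East   Panel                   384
4     40        15  Central   Panel                   600
5    118         9     East   Gizmo                  1062
0     51        27  Central   Cable                  1377
2    100        18  Central  Gadget                  1800
7    108        27  Central  Sensor                  2916
take first 2 rows:
   price  discount   region product  price_times_discount
3    118         0  Central  Gadget                     0
6     36         7  Central   Gizmo                   252
So mean() = 126.0.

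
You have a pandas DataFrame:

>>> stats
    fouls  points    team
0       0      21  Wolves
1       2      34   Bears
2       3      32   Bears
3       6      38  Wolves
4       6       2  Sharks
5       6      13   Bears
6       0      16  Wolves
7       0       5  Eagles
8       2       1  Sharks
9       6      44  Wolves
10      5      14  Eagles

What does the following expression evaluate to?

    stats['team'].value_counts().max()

4

value_counts of team:
team
Wolves    4
Bears     3
Sharks    2
Eagles    2
Name: count, dtype: int64
Reading off the max of the resulting series, we get 4.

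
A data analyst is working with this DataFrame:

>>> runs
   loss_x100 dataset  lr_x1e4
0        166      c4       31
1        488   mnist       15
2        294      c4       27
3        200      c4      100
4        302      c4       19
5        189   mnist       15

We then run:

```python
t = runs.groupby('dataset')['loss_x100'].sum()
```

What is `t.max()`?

962

group by dataset, sum of loss_x100:
dataset
c4       962
mnist    677
Name: loss_x100, dtype: int64
Hence 962.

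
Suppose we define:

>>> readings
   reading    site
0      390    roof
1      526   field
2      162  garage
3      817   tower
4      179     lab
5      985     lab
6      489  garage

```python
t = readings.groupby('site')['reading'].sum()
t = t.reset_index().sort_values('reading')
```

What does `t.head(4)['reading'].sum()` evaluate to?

group by site, sum of reading:
site
field      526
garage     651
lab       1164
roof       390
tower      817
Name: reading, dtype: int64
reset_index():
     site  reading
0   field      526
1  garage      651
2     lab     1164
3    roof      390
4   tower      817
sort by reading:
     site  reading
3    roof      390
0   field      526
1  garage      651
4   tower      817
2     lab     1164
take first 4 rows:
     site  reading
3    roof      390
0   field      526
1  garage      651
4   tower      817
Hence 2384.

2384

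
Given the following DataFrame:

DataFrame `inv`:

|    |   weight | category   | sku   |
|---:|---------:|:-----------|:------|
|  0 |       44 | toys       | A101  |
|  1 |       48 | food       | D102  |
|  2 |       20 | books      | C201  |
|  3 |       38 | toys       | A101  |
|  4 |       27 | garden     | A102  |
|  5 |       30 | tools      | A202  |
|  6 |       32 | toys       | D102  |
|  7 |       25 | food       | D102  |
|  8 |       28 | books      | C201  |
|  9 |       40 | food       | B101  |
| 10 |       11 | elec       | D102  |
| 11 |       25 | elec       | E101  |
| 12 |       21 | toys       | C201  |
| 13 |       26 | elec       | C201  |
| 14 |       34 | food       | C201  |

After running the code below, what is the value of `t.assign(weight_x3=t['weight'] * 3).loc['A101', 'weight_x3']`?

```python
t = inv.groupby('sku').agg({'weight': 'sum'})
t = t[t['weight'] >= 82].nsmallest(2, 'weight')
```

group by sku, sum of weight:
      weight
sku         
A101      82
A102      27
A202      30
B101      40
C201     129
D102     116
E101      25
filter rows where weight >= 82:
      weight
sku         
A101      82
C201     129
D102     116
take 2 rows with smallest weight:
      weight
sku         
A101      82
D102     116
add column weight_x3 = t['weight'] * 3:
      weight  weight_x3
sku                    
A101      82        246
D102     116        348
Taking the value at row 'A101', column 'weight_x3' gives 246.

246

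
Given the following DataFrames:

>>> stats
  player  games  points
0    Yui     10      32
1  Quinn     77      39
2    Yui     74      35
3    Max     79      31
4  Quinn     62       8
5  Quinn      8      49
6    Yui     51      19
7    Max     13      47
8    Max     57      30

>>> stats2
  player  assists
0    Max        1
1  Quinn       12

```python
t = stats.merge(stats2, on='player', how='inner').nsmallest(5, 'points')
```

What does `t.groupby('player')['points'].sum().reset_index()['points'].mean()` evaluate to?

merge on 'player' (how='inner') → 6 rows:
  player  games  points  assists
0  Quinn     77      39       12
1    Max     79      31        1
2  Quinn     62       8       12
3  Quinn      8      49       12
4    Max     13      47        1
5    Max     57      30        1
take 5 rows with smallest points:
  player  games  points  assists
2  Quinn     62       8       12
5    Max     57      30        1
1    Max     79      31        1
0  Quinn     77      39       12
4    Max     13      47        1
group by player, sum of points:
player
Max      108
Quinn     47
Name: points, dtype: int64
reset_index():
  player  points
0    Max     108
1  Quinn      47
Taking the mean of column 'points' gives 77.5.

77.5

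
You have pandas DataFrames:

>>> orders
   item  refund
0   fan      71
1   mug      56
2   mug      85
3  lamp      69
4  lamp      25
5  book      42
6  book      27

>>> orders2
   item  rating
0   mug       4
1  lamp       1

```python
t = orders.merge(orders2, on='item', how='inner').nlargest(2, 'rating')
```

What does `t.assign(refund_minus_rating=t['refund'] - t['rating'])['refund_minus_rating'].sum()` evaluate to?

133

merge on 'item' (how='inner') → 4 rows:
   item  refund  rating
0   mug      56       4
1   mug      85       4
2  lamp      69       1
3  lamp      25       1
take 2 rows with largest rating:
  item  refund  rating
0  mug      56       4
1  mug      85       4
add column refund_minus_rating = t['refund'] - t['rating']:
  item  refund  rating  refund_minus_rating
0  mug      56       4                   52
1  mug      85       4                   81
Then the sum of column 'refund_minus_rating': 133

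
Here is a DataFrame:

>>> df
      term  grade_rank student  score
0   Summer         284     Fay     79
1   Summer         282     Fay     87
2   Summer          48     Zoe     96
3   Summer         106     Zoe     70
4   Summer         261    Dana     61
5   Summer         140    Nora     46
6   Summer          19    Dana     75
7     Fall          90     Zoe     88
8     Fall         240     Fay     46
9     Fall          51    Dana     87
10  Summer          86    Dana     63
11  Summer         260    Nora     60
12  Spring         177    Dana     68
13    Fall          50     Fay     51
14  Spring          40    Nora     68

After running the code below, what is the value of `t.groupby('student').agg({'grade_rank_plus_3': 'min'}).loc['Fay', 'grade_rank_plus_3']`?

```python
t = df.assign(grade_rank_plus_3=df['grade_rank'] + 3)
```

add column grade_rank_plus_3 = df['grade_rank'] + 3:
      term  grade_rank student  score  grade_rank_plus_3
0   Summer         284     Fay     79                287
1   Summer         282     Fay     87                285
2   Summer          48     Zoe     96                 51
3   Summer         106     Zoe     70                109
4   Summer         261    Dana     61                264
5   Summer         140    Nora     46                143
6   Summer          19    Dana     75                 22
7     Fall          90     Zoe     88                 93
8     Fall         240     Fay     46                243
9     Fall          51    Dana     87                 54
10  Summer          86    Dana     63                 89
11  Summer         260    Nora     60                263
12  Spring         177    Dana     68                180
13    Fall          50     Fay     51                 53
14  Spring          40    Nora     68                 43
group by student, min of grade_rank_plus_3:
         grade_rank_plus_3
student                   
Dana                    22
Fay                     53
Nora                    43
Zoe                     51
Reading off the value at row 'Fay', column 'grade_rank_plus_3', we get 53.

53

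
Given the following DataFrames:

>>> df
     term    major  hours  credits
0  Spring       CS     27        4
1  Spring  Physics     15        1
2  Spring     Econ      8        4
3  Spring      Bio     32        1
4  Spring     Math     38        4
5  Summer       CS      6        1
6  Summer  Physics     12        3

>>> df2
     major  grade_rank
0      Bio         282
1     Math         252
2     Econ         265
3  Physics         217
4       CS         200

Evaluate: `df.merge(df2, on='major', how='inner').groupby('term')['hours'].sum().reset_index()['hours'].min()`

merge on 'major' (how='inner') → 7 rows:
     term    major  hours  credits  grade_rank
0  Spring       CS     27        4         200
1  Spring  Physics     15        1         217
2  Spring     Econ      8        4         265
3  Spring      Bio     32        1         282
4  Spring     Math     38        4         252
5  Summer       CS      6        1         200
6  Summer  Physics     12        3         217
group by term, sum of hours:
term
Spring    120
Summer     18
Name: hours, dtype: int64
reset_index():
     term  hours
0  Spring    120
1  Summer     18
Reading off the min of column 'hours', we get 18.

18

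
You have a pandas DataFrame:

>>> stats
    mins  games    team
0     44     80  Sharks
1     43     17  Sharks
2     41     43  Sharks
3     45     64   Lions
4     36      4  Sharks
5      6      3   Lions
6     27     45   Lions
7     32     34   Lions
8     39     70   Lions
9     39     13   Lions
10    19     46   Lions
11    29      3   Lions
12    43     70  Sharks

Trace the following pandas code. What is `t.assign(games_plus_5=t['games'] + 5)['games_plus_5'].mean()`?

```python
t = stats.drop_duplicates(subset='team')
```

drop duplicate team (keep=first):
   mins  games    team
0    44     80  Sharks
3    45     64   Lions
add column games_plus_5 = t['games'] + 5:
   mins  games    team  games_plus_5
0    44     80  Sharks            85
3    45     64   Lions            69
Finally, mean of column 'games_plus_5' = 77.0.

77.0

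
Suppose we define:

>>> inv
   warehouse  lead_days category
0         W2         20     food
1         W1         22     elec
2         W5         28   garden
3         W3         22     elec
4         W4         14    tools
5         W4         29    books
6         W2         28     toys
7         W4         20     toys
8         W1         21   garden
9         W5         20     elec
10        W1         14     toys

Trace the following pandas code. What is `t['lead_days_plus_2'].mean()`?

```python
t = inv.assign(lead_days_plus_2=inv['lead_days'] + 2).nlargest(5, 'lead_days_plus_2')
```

add column lead_days_plus_2 = inv['lead_days'] + 2:
   warehouse  lead_days category  lead_days_plus_2
0         W2         20     food                22
1         W1         22     elec                24
2         W5         28   garden                30
3         W3         22     elec                24
4         W4         14    tools                16
5         W4         29    books                31
6         W2         28     toys                30
7         W4         20     toys                22
8         W1         21   garden                23
9         W5         20     elec                22
10        W1         14     toys                16
take 5 rows with largest lead_days_plus_2:
  warehouse  lead_days category  lead_days_plus_2
5        W4         29    books                31
2        W5         28   garden                30
6        W2         28     toys                30
1        W1         22     elec                24
3        W3         22     elec                24

27.8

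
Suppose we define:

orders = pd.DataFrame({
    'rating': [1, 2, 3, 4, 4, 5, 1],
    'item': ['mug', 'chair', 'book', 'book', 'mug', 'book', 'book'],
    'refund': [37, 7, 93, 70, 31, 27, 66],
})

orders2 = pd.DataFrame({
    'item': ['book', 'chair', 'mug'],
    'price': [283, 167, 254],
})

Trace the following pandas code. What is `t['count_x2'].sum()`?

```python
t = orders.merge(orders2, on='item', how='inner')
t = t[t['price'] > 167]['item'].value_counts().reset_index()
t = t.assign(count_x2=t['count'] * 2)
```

merge on 'item' (how='inner') → 7 rows:
   rating   item  refund  price
0       1    mug      37    254
1       2  chair       7    167
2       3   book      93    283
3       4   book      70    283
4       4    mug      31    254
5       5   book      27    283
6       1   book      66    283
filter rows where price > 167:
   rating  item  refund  price
0       1   mug      37    254
2       3  book      93    283
3       4  book      70    283
4       4   mug      31    254
5       5  book      27    283
6       1  book      66    283
value_counts of item:
item
book    4
mug     2
Name: count, dtype: int64
reset_index():
   item  count
0  book      4
1   mug      2
add column count_x2 = t['count'] * 2:
   item  count  count_x2
0  book      4         8
1   mug      2         4
Reading off the sum of column 'count_x2', we get 12.

12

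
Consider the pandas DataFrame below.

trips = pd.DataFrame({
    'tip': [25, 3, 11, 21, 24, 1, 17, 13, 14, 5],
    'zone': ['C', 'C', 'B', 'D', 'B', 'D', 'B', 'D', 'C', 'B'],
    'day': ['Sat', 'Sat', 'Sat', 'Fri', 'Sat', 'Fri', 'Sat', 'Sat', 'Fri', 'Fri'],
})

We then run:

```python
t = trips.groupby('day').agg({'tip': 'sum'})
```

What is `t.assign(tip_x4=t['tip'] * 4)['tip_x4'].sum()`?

group by day, sum of tip:
     tip
day     
Fri   41
Sat   93
add column tip_x4 = t['tip'] * 4:
     tip  tip_x4
day             
Fri   41     164
Sat   93     372
Reading off the sum of column 'tip_x4', we get 536.

536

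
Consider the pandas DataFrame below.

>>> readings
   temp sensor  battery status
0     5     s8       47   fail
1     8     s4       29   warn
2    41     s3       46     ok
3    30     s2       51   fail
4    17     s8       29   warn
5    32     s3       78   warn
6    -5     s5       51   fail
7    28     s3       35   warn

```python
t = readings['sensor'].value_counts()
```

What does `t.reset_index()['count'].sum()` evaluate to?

8

value_counts of sensor:
sensor
s3    3
s8    2
s4    1
s2    1
s5    1
Name: count, dtype: int64
reset_index():
  sensor  count
0     s3      3
1     s8      2
2     s4      1
3     s2      1
4     s5      1
Hence 8.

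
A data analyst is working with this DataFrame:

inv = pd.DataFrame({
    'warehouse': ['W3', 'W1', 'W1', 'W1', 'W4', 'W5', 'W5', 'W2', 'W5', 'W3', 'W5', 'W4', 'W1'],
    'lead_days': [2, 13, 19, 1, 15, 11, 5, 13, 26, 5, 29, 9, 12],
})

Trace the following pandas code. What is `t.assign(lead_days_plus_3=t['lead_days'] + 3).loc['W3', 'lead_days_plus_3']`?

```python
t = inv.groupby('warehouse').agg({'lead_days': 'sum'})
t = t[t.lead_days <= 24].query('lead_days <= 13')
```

10

group by warehouse, sum of lead_days:
           lead_days
warehouse           
W1                45
W2                13
W3                 7
W4                24
W5                71
filter rows where lead_days <= 24:
           lead_days
warehouse           
W2                13
W3                 7
W4                24
filter rows where lead_days <= 13:
           lead_days
warehouse           
W2                13
W3                 7
add column lead_days_plus_3 = t['lead_days'] + 3:
           lead_days  lead_days_plus_3
warehouse                             
W2                13                16
W3                 7                10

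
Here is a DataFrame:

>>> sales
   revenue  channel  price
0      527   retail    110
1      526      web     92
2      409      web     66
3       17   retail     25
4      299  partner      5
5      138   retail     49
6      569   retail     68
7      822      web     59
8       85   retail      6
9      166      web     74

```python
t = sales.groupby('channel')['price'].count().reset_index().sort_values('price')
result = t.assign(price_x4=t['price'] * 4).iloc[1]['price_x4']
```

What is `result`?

group by channel, count of price:
channel
partner    1
retail     5
web        4
Name: price, dtype: int64
reset_index():
   channel  price
0  partner      1
1   retail      5
2      web      4
sort by price:
   channel  price
0  partner      1
2      web      4
1   retail      5
add column price_x4 = t['price'] * 4:
   channel  price  price_x4
0  partner      1         4
2      web      4        16
1   retail      5        20
So iloc[1]['price_x4'] = 16.

16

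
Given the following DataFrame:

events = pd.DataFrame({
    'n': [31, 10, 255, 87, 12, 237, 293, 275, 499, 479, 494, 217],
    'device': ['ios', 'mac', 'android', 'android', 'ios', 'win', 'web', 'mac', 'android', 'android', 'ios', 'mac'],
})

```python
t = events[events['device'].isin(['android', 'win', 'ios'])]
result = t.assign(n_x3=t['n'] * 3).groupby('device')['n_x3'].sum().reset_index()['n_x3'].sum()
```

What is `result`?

6282

filter rows where device in ['android', 'win', 'ios']:
      n   device
0    31      ios
2   255  android
3    87  android
4    12      ios
5   237      win
8   499  android
9   479  android
10  494      ios
add column n_x3 = t['n'] * 3:
      n   device  n_x3
0    31      ios    93
2   255  android   765
3    87  android   261
4    12      ios    36
5   237      win   711
8   499  android  1497
9   479  android  1437
10  494      ios  1482
group by device, sum of n_x3:
device
android    3960
ios        1611
win         711
Name: n_x3, dtype: int64
reset_index():
    device  n_x3
0  android  3960
1      ios  1611
2      win   711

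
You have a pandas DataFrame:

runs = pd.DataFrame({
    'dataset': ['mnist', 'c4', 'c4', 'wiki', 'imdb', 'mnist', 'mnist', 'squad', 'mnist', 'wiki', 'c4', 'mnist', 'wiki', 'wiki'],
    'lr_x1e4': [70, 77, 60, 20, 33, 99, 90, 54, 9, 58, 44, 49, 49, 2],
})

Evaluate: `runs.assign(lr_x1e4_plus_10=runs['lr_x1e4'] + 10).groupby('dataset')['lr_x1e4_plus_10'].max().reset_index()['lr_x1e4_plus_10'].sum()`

371

add column lr_x1e4_plus_10 = runs['lr_x1e4'] + 10:
   dataset  lr_x1e4  lr_x1e4_plus_10
0    mnist       70               80
1       c4       77               87
2       c4       60               70
3     wiki       20               30
4     imdb       33               43
5    mnist       99              109
6    mnist       90              100
7    squad       54               64
8    mnist        9               19
9     wiki       58               68
10      c4       44               54
11   mnist       49               59
12    wiki       49               59
13    wiki        2               12
group by dataset, max of lr_x1e4_plus_10:
dataset
c4        87
imdb      43
mnist    109
squad     64
wiki      68
Name: lr_x1e4_plus_10, dtype: int64
reset_index():
  dataset  lr_x1e4_plus_10
0      c4               87
1    imdb               43
2   mnist              109
3   squad               64
4    wiki               68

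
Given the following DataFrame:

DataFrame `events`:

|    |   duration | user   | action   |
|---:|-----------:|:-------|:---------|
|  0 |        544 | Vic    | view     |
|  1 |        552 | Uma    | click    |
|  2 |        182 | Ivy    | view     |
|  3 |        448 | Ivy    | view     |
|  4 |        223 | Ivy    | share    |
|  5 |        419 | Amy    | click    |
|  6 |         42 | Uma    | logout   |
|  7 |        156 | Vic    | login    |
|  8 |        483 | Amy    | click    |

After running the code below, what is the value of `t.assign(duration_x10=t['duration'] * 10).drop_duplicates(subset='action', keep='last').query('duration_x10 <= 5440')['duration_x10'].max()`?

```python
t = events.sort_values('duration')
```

sort by duration:
   duration user  action
6        42  Uma  logout
7       156  Vic   login
2       182  Ivy    view
4       223  Ivy   share
5       419  Amy   click
3       448  Ivy    view
8       483  Amy   click
0       544  Vic    view
1       552  Uma   click
add column duration_x10 = t['duration'] * 10:
   duration user  action  duration_x10
6        42  Uma  logout           420
7       156  Vic   login          1560
2       182  Ivy    view          1820
4       223  Ivy   share          2230
5       419  Amy   click          4190
3       448  Ivy    view          4480
8       483  Amy   click          4830
0       544  Vic    view          5440
1       552  Uma   click          5520
drop duplicate action (keep=last):
   duration user  action  duration_x10
6        42  Uma  logout           420
7       156  Vic   login          1560
4       223  Ivy   share          2230
0       544  Vic    view          5440
1       552  Uma   click          5520
filter rows where duration_x10 <= 5440:
   duration user  action  duration_x10
6        42  Uma  logout           420
7       156  Vic   login          1560
4       223  Ivy   share          2230
0       544  Vic    view          5440
Hence 5440.

5440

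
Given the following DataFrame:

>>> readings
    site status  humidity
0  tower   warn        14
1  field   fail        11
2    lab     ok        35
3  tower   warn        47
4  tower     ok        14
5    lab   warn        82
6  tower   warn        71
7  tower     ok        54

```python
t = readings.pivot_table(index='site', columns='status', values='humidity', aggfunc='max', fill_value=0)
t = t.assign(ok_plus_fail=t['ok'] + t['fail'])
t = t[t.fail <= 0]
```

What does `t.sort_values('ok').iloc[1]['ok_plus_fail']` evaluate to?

54

pivot: rows=site, cols=status, max(humidity):
status  fail  ok  warn
site                  
field     11   0     0
lab        0  35    82
tower      0  54    71
add column ok_plus_fail = t['ok'] + t['fail']:
status  fail  ok  warn  ok_plus_fail
site                                
field     11   0     0            11
lab        0  35    82            35
tower      0  54    71            54
filter rows where fail <= 0:
status  fail  ok  warn  ok_plus_fail
site                                
lab        0  35    82            35
tower      0  54    71            54
sort by ok:
status  fail  ok  warn  ok_plus_fail
site                                
lab        0  35    82            35
tower      0  54    71            54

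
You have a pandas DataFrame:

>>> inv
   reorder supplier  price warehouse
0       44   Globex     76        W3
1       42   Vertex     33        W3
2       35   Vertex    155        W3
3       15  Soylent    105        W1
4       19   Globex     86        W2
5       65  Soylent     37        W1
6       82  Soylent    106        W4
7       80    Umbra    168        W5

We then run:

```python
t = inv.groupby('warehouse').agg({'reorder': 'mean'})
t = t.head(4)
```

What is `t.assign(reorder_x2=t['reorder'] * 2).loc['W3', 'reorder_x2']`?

group by warehouse, mean of reorder:
             reorder
warehouse           
W1         40.000000
W2         19.000000
W3         40.333333
W4         82.000000
W5         80.000000
take first 4 rows:
             reorder
warehouse           
W1         40.000000
W2         19.000000
W3         40.333333
W4         82.000000
add column reorder_x2 = t['reorder'] * 2:
             reorder  reorder_x2
warehouse                       
W1         40.000000   80.000000
W2         19.000000   38.000000
W3         40.333333   80.666667
W4         82.000000  164.000000
The value at row 'W3', column 'reorder_x2' is 80.6666666667.

80.6666666667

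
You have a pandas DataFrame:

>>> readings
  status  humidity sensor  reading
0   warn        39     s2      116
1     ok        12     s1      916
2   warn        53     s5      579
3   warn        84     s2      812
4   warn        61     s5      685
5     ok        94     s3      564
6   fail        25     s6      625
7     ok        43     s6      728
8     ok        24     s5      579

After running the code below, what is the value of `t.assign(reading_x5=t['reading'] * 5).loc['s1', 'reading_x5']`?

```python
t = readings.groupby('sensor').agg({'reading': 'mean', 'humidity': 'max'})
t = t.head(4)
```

4580.0

group by sensor: mean(reading), max(humidity):
           reading  humidity
sensor                      
s1      916.000000        12
s2      464.000000        84
s3      564.000000        94
s5      614.333333        61
s6      676.500000        43
take first 4 rows:
           reading  humidity
sensor                      
s1      916.000000        12
s2      464.000000        84
s3      564.000000        94
s5      614.333333        61
add column reading_x5 = t['reading'] * 5:
           reading  humidity   reading_x5
sensor                                   
s1      916.000000        12  4580.000000
s2      464.000000        84  2320.000000
s3      564.000000        94  2820.000000
s5      614.333333        61  3071.666667
Reading off the value at row 's1', column 'reading_x5', we get 4580.0.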